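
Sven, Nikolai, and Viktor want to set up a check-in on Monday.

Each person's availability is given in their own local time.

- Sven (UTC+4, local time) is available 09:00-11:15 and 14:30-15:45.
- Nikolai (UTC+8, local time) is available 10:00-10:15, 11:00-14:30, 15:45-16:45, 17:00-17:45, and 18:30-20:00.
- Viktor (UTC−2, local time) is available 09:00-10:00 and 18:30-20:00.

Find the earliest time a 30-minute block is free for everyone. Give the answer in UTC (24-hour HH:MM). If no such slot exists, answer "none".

11:00

Sven → UTC: 05:00–07:15, 10:30–11:45.
Nikolai → UTC: 02:00–02:15, 03:00–06:30, 07:45–08:45, 09:00–09:45, 10:30–12:00.
Viktor → UTC: 11:00–12:00, 20:30–22:00.
Sven ∩ Nikolai: 05:00–06:30, 10:30–11:45.
Sven ∩ Nikolai ∩ Viktor: 11:00–11:45.
Windows ≥ 30 min: 11:00–11:45.
Earliest such window starts at 11:00.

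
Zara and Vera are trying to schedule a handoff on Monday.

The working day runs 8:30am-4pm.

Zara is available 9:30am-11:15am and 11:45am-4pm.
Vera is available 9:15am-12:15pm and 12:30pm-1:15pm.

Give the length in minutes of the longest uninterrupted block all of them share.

Zara ∩ Vera: 09:30–11:15, 11:45–12:15, 12:30–13:15.
Common window lengths: 105, 30, 45 min; longest is 105.

105 minutes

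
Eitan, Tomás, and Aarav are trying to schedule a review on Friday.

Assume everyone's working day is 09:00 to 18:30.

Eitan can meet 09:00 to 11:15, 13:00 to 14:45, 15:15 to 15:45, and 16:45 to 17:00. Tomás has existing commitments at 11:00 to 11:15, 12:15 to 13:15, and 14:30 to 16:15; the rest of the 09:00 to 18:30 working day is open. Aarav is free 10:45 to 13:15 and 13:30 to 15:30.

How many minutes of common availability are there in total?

75 minutes

Tomás free within 09:00–18:30: 09:00–11:00, 11:15–12:15, 13:15–14:30, 16:15–18:30.
Eitan ∩ Tomás: 09:00–11:00, 13:15–14:30, 16:45–17:00.
Eitan ∩ Tomás ∩ Aarav: 10:45–11:00, 13:30–14:30.
Total common minutes: 15 + 60 = 75.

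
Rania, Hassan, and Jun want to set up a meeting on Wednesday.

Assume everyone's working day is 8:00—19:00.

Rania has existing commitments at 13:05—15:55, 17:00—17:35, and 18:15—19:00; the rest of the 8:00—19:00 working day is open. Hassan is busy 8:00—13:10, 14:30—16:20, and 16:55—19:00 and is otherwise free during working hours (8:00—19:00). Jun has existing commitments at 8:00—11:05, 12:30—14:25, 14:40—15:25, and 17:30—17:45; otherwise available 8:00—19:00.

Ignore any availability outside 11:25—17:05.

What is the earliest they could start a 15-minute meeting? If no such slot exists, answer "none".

Rania free within 08:00–19:00: 08:00–13:05, 15:55–17:00, 17:35–18:15.
Hassan free within 08:00–19:00: 13:10–14:30, 16:20–16:55.
Jun free within 08:00–19:00: 11:05–12:30, 14:25–14:40, 15:25–17:30, 17:45–19:00.
Rania ∩ Hassan: 16:20–16:55.
Rania ∩ Hassan ∩ Jun: 16:20–16:55.
Restricted to 11:25–17:05: 16:20–16:55.
Windows ≥ 15 min: 16:20–16:55.
Earliest such window starts at 16:20.

16:20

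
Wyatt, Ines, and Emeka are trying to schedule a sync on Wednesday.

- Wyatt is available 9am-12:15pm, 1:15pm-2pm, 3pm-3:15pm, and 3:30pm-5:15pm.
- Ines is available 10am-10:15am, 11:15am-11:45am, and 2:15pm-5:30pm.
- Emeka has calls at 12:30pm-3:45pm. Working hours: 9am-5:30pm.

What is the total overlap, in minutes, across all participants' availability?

Emeka free within 09:00–17:30: 09:00–12:30, 15:45–17:30.
Wyatt ∩ Ines: 10:00–10:15, 11:15–11:45, 15:00–15:15, 15:30–17:15.
Wyatt ∩ Ines ∩ Emeka: 10:00–10:15, 11:15–11:45, 15:45–17:15.
Total common minutes: 15 + 30 + 90 = 135.

135 minutes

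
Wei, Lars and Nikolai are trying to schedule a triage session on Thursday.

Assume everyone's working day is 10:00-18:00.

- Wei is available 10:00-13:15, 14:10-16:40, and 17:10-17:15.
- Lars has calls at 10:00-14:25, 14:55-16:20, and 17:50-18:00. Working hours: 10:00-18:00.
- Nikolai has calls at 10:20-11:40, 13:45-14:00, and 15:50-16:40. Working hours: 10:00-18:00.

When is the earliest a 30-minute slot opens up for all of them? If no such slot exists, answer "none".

Lars free within 10:00–18:00: 14:25–14:55, 16:20–17:50.
Nikolai free within 10:00–18:00: 10:00–10:20, 11:40–13:45, 14:00–15:50, 16:40–18:00.
Wei ∩ Lars: 14:25–14:55, 16:20–16:40, 17:10–17:15.
Wei ∩ Lars ∩ Nikolai: 14:25–14:55, 17:10–17:15.
Windows ≥ 30 min: 14:25–14:55.
Earliest such window starts at 14:25.

14:25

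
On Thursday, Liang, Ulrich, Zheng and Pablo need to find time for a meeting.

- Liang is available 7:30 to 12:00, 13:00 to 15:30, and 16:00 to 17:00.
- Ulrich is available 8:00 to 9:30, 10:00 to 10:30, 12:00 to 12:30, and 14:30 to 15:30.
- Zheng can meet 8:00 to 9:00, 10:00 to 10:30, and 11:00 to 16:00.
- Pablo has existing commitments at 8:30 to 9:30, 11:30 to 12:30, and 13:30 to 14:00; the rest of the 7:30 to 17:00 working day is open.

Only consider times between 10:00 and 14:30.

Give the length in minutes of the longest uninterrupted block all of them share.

Pablo free within 07:30–17:00: 07:30–08:30, 09:30–11:30, 12:30–13:30, 14:00–17:00.
Liang ∩ Ulrich: 08:00–09:30, 10:00–10:30, 14:30–15:30.
Liang ∩ Ulrich ∩ Zheng: 08:00–09:00, 10:00–10:30, 14:30–15:30.
Liang ∩ Ulrich ∩ Zheng ∩ Pablo: 08:00–08:30, 10:00–10:30, 14:30–15:30.
Restricted to 10:00–14:30: 10:00–10:30.
Single common window of 30 minutes.

30 minutes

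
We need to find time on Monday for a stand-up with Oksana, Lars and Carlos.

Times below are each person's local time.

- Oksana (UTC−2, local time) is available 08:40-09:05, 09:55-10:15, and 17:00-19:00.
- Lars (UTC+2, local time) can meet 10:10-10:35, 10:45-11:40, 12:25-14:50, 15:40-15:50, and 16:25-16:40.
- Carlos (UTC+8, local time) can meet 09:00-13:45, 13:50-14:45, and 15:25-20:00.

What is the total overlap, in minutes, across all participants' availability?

Oksana → UTC: 10:40–11:05, 11:55–12:15, 19:00–21:00.
Lars → UTC: 08:10–08:35, 08:45–09:40, 10:25–12:50, 13:40–13:50, 14:25–14:40.
Carlos → UTC: 01:00–05:45, 05:50–06:45, 07:25–12:00.
Oksana ∩ Lars: 10:40–11:05, 11:55–12:15.
Oksana ∩ Lars ∩ Carlos: 10:40–11:05, 11:55–12:00.
Total common minutes: 25 + 5 = 30.

30 minutes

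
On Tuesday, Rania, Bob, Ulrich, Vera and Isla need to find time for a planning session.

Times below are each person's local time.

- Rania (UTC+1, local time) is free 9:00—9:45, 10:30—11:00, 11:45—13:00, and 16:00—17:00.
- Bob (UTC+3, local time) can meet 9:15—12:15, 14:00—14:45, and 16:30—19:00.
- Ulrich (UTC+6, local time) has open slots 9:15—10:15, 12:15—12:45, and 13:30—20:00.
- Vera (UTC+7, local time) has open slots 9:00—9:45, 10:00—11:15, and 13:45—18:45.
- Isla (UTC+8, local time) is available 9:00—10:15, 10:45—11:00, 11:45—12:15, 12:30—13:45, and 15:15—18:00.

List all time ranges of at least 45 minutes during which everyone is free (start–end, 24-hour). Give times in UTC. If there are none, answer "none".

08:00–08:45

Rania → UTC: 08:00–08:45, 09:30–10:00, 10:45–12:00, 15:00–16:00.
Bob → UTC: 06:15–09:15, 11:00–11:45, 13:30–16:00.
Ulrich → UTC: 03:15–04:15, 06:15–06:45, 07:30–14:00.
Vera → UTC: 02:00–02:45, 03:00–04:15, 06:45–11:45.
Isla → UTC: 01:00–02:15, 02:45–03:00, 03:45–04:15, 04:30–05:45, 07:15–10:00.
Rania ∩ Bob: 08:00–08:45, 11:00–11:45, 15:00–16:00.
Rania ∩ Bob ∩ Ulrich: 08:00–08:45, 11:00–11:45.
Rania ∩ Bob ∩ Ulrich ∩ Vera: 08:00–08:45, 11:00–11:45.
Rania ∩ Bob ∩ Ulrich ∩ Vera ∩ Isla: 08:00–08:45.
Windows ≥ 45 min: 08:00–08:45.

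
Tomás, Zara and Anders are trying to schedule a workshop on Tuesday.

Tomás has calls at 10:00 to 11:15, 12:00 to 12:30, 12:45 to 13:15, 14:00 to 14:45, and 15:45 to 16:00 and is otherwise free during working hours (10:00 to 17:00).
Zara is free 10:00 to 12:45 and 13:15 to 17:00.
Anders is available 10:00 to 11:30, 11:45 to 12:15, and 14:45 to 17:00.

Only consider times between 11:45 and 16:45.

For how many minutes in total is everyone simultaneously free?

Tomás free within 10:00–17:00: 11:15–12:00, 12:30–12:45, 13:15–14:00, 14:45–15:45, 16:00–17:00.
Tomás ∩ Zara: 11:15–12:00, 12:30–12:45, 13:15–14:00, 14:45–15:45, 16:00–17:00.
Tomás ∩ Zara ∩ Anders: 11:15–11:30, 11:45–12:00, 14:45–15:45, 16:00–17:00.
Restricted to 11:45–16:45: 11:45–12:00, 14:45–15:45, 16:00–16:45.
Total common minutes: 15 + 60 + 45 = 120.

120 minutes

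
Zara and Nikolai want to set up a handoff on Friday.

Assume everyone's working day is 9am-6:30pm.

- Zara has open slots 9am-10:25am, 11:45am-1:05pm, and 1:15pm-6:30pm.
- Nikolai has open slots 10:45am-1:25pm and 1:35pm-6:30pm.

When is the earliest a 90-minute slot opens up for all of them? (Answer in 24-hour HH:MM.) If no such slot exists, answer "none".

13:35

Zara ∩ Nikolai: 11:45–13:05, 13:15–13:25, 13:35–18:30.
Windows ≥ 90 min: 13:35–18:30.
Earliest such window starts at 13:35.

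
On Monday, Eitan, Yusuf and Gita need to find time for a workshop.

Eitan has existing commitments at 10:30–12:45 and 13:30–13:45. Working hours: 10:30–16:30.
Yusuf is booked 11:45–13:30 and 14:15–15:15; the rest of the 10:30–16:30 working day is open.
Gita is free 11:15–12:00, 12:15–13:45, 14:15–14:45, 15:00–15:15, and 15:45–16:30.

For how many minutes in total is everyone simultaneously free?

Eitan free within 10:30–16:30: 12:45–13:30, 13:45–16:30.
Yusuf free within 10:30–16:30: 10:30–11:45, 13:30–14:15, 15:15–16:30.
Eitan ∩ Yusuf: 13:45–14:15, 15:15–16:30.
Eitan ∩ Yusuf ∩ Gita: 15:45–16:30.
Total common minutes: 45.

45 minutes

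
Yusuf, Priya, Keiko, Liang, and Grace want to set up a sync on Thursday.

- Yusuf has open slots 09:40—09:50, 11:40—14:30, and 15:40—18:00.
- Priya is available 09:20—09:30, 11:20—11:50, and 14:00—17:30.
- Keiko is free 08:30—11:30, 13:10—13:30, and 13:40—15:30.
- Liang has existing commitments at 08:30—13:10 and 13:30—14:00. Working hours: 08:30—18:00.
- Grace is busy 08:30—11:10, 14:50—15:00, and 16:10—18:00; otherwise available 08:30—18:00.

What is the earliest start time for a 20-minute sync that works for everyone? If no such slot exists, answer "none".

Liang free within 08:30–18:00: 13:10–13:30, 14:00–18:00.
Grace free within 08:30–18:00: 11:10–14:50, 15:00–16:10.
Yusuf ∩ Priya: 11:40–11:50, 14:00–14:30, 15:40–17:30.
Yusuf ∩ Priya ∩ Keiko: 14:00–14:30.
Yusuf ∩ Priya ∩ Keiko ∩ Liang: 14:00–14:30.
Yusuf ∩ Priya ∩ Keiko ∩ Liang ∩ Grace: 14:00–14:30.
Windows ≥ 20 min: 14:00–14:30.
Earliest such window starts at 14:00.

14:00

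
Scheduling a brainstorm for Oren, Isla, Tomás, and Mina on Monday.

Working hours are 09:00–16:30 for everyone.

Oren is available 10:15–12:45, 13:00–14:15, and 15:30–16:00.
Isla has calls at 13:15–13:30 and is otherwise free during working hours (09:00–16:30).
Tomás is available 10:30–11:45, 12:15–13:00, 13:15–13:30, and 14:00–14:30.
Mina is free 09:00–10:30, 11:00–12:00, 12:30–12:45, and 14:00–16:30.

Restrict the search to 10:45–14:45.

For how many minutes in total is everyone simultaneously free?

Isla free within 09:00–16:30: 09:00–13:15, 13:30–16:30.
Oren ∩ Isla: 10:15–12:45, 13:00–13:15, 13:30–14:15, 15:30–16:00.
Oren ∩ Isla ∩ Tomás: 10:30–11:45, 12:15–12:45, 14:00–14:15.
Oren ∩ Isla ∩ Tomás ∩ Mina: 11:00–11:45, 12:30–12:45, 14:00–14:15.
Restricted to 10:45–14:45: 11:00–11:45, 12:30–12:45, 14:00–14:15.
Total common minutes: 45 + 15 + 15 = 75.

75 minutes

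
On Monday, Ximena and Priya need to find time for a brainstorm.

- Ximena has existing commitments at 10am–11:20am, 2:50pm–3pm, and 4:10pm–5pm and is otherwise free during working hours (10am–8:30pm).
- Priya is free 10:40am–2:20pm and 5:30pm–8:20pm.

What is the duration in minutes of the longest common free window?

Ximena free within 10:00–20:30: 11:20–14:50, 15:00–16:10, 17:00–20:30.
Ximena ∩ Priya: 11:20–14:20, 17:30–20:20.
Common window lengths: 180, 170 min; longest is 180.

180 minutes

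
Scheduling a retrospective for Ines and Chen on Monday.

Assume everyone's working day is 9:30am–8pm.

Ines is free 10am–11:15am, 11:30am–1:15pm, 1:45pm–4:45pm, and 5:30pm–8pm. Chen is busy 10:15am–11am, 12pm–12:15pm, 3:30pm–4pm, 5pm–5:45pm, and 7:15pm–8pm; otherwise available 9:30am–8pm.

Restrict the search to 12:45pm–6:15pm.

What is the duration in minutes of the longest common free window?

105 minutes

Chen free within 09:30–20:00: 09:30–10:15, 11:00–12:00, 12:15–15:30, 16:00–17:00, 17:45–19:15.
Ines ∩ Chen: 10:00–10:15, 11:00–11:15, 11:30–12:00, 12:15–13:15, 13:45–15:30, 16:00–16:45, 17:45–19:15.
Restricted to 12:45–18:15: 12:45–13:15, 13:45–15:30, 16:00–16:45, 17:45–18:15.
Common window lengths: 30, 105, 45, 30 min; longest is 105.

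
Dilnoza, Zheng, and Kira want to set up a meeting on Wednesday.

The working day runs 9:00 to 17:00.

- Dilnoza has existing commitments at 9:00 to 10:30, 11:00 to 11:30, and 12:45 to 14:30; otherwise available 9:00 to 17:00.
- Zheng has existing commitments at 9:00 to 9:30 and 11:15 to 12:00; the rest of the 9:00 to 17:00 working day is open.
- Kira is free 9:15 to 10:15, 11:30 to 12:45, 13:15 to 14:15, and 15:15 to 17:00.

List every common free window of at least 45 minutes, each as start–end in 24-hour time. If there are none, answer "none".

12:00–12:45, 15:15–17:00

Dilnoza free within 09:00–17:00: 10:30–11:00, 11:30–12:45, 14:30–17:00.
Zheng free within 09:00–17:00: 09:30–11:15, 12:00–17:00.
Dilnoza ∩ Zheng: 10:30–11:00, 12:00–12:45, 14:30–17:00.
Dilnoza ∩ Zheng ∩ Kira: 12:00–12:45, 15:15–17:00.
Windows ≥ 45 min: 12:00–12:45, 15:15–17:00.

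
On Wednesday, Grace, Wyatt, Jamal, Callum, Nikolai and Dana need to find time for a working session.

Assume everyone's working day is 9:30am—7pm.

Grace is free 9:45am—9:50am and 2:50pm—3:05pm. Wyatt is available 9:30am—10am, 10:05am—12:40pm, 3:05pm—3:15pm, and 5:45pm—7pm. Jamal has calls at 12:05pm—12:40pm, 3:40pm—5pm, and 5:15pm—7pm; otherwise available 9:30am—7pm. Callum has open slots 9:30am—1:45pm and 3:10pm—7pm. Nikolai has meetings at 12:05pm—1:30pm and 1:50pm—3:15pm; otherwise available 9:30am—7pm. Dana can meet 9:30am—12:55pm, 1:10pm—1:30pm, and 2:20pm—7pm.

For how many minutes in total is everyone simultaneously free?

Jamal free within 09:30–19:00: 09:30–12:05, 12:40–15:40, 17:00–17:15.
Nikolai free within 09:30–19:00: 09:30–12:05, 13:30–13:50, 15:15–19:00.
Grace ∩ Wyatt: 09:45–09:50.
Grace ∩ Wyatt ∩ Jamal: 09:45–09:50.
Grace ∩ Wyatt ∩ Jamal ∩ Callum: 09:45–09:50.
Grace ∩ Wyatt ∩ Jamal ∩ Callum ∩ Nikolai: 09:45–09:50.
Grace ∩ Wyatt ∩ Jamal ∩ Callum ∩ Nikolai ∩ Dana: 09:45–09:50.
Total common minutes: 5.

5 minutes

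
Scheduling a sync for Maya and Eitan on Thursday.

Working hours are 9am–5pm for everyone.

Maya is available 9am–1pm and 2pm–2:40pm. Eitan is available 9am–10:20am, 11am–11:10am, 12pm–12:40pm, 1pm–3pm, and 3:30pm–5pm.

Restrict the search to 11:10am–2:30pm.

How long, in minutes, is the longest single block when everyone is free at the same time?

Maya ∩ Eitan: 09:00–10:20, 11:00–11:10, 12:00–12:40, 14:00–14:40.
Restricted to 11:10–14:30: 12:00–12:40, 14:00–14:30.
Common window lengths: 40, 30 min; longest is 40.

40 minutes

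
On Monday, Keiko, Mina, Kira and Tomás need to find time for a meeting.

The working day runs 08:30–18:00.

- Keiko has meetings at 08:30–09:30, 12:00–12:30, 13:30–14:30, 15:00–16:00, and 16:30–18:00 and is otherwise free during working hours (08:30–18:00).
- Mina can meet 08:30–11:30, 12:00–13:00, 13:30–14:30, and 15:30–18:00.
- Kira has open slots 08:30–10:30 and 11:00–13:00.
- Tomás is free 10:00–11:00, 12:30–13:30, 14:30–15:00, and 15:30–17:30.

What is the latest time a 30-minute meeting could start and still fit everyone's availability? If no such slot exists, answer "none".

Keiko free within 08:30–18:00: 09:30–12:00, 12:30–13:30, 14:30–15:00, 16:00–16:30.
Keiko ∩ Mina: 09:30–11:30, 12:30–13:00, 16:00–16:30.
Keiko ∩ Mina ∩ Kira: 09:30–10:30, 11:00–11:30, 12:30–13:00.
Keiko ∩ Mina ∩ Kira ∩ Tomás: 10:00–10:30, 12:30–13:00.
Windows ≥ 30 min: 10:00–10:30, 12:30–13:00.
Latest start in the last window 12:30–13:00 is 13:00 − 30 min = 12:30.

12:30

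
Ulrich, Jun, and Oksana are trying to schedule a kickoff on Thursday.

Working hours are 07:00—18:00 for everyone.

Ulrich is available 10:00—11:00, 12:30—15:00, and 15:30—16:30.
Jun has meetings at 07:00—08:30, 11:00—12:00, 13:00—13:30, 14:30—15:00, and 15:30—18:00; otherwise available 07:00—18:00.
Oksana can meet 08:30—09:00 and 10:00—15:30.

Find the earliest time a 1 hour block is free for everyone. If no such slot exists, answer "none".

10:00

Jun free within 07:00–18:00: 08:30–11:00, 12:00–13:00, 13:30–14:30, 15:00–15:30.
Ulrich ∩ Jun: 10:00–11:00, 12:30–13:00, 13:30–14:30.
Ulrich ∩ Jun ∩ Oksana: 10:00–11:00, 12:30–13:00, 13:30–14:30.
Windows ≥ 60 min: 10:00–11:00, 13:30–14:30.
Earliest such window starts at 10:00.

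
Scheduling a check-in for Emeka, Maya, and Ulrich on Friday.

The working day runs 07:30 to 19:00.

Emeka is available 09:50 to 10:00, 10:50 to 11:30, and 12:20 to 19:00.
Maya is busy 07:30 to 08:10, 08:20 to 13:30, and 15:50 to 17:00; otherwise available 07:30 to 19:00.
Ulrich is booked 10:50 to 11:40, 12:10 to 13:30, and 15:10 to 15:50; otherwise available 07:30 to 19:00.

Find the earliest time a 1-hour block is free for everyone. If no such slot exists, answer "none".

Maya free within 07:30–19:00: 08:10–08:20, 13:30–15:50, 17:00–19:00.
Ulrich free within 07:30–19:00: 07:30–10:50, 11:40–12:10, 13:30–15:10, 15:50–19:00.
Emeka ∩ Maya: 13:30–15:50, 17:00–19:00.
Emeka ∩ Maya ∩ Ulrich: 13:30–15:10, 17:00–19:00.
Windows ≥ 60 min: 13:30–15:10, 17:00–19:00.
Earliest such window starts at 13:30.

13:30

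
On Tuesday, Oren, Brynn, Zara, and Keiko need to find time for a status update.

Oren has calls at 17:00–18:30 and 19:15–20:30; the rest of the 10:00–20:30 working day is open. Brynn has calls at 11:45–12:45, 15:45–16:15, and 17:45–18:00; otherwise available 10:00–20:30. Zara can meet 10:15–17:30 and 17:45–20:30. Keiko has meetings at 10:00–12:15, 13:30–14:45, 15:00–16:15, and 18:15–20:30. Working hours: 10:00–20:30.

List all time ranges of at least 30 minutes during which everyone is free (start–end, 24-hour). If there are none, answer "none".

12:45–13:30, 16:15–17:00

Oren free within 10:00–20:30: 10:00–17:00, 18:30–19:15.
Brynn free within 10:00–20:30: 10:00–11:45, 12:45–15:45, 16:15–17:45, 18:00–20:30.
Keiko free within 10:00–20:30: 12:15–13:30, 14:45–15:00, 16:15–18:15.
Oren ∩ Brynn: 10:00–11:45, 12:45–15:45, 16:15–17:00, 18:30–19:15.
Oren ∩ Brynn ∩ Zara: 10:15–11:45, 12:45–15:45, 16:15–17:00, 18:30–19:15.
Oren ∩ Brynn ∩ Zara ∩ Keiko: 12:45–13:30, 14:45–15:00, 16:15–17:00.
Windows ≥ 30 min: 12:45–13:30, 16:15–17:00.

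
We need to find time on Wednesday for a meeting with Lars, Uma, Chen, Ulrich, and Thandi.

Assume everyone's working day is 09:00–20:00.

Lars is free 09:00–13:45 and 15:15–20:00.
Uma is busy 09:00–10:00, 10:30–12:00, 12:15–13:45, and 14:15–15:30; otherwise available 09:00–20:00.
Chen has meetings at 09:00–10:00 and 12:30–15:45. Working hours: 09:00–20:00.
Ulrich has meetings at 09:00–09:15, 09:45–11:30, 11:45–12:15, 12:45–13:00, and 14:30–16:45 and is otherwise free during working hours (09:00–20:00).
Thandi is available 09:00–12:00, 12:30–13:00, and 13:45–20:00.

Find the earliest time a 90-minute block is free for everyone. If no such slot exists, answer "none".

Uma free within 09:00–20:00: 10:00–10:30, 12:00–12:15, 13:45–14:15, 15:30–20:00.
Chen free within 09:00–20:00: 10:00–12:30, 15:45–20:00.
Ulrich free within 09:00–20:00: 09:15–09:45, 11:30–11:45, 12:15–12:45, 13:00–14:30, 16:45–20:00.
Lars ∩ Uma: 10:00–10:30, 12:00–12:15, 15:30–20:00.
Lars ∩ Uma ∩ Chen: 10:00–10:30, 12:00–12:15, 15:45–20:00.
Lars ∩ Uma ∩ Chen ∩ Ulrich: 16:45–20:00.
Lars ∩ Uma ∩ Chen ∩ Ulrich ∩ Thandi: 16:45–20:00.
Windows ≥ 90 min: 16:45–20:00.
Earliest such window starts at 16:45.

16:45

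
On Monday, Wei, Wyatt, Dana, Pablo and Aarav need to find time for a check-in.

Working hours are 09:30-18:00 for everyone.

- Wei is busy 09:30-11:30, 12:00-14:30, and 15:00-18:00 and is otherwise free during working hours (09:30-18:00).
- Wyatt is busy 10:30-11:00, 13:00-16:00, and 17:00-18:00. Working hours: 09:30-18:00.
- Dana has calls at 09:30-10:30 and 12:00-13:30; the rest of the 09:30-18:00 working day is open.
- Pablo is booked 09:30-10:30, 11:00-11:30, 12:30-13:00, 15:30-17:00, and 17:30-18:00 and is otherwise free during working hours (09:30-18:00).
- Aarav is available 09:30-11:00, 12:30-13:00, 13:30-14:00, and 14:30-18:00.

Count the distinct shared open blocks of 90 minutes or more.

Wei free within 09:30–18:00: 11:30–12:00, 14:30–15:00.
Wyatt free within 09:30–18:00: 09:30–10:30, 11:00–13:00, 16:00–17:00.
Dana free within 09:30–18:00: 10:30–12:00, 13:30–18:00.
Pablo free within 09:30–18:00: 10:30–11:00, 11:30–12:30, 13:00–15:30, 17:00–17:30.
Wei ∩ Wyatt: 11:30–12:00.
Wei ∩ Wyatt ∩ Dana: 11:30–12:00.
Wei ∩ Wyatt ∩ Dana ∩ Pablo: 11:30–12:00.
Wei ∩ Wyatt ∩ Dana ∩ Pablo ∩ Aarav: (none).
Windows ≥ 90 min: (none).
That's 0 windows.

0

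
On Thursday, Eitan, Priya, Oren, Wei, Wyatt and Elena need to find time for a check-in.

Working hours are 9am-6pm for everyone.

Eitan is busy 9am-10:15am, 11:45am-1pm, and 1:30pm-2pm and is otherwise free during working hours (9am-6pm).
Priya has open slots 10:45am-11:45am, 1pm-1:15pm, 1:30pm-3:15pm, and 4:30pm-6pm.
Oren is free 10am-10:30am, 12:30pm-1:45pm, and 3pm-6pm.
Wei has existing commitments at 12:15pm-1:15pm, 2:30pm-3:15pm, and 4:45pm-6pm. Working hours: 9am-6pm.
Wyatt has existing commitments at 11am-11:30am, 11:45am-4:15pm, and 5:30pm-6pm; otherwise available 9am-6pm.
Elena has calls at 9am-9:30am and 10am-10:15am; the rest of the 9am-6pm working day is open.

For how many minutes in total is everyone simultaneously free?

15 minutes

Eitan free within 09:00–18:00: 10:15–11:45, 13:00–13:30, 14:00–18:00.
Wei free within 09:00–18:00: 09:00–12:15, 13:15–14:30, 15:15–16:45.
Wyatt free within 09:00–18:00: 09:00–11:00, 11:30–11:45, 16:15–17:30.
Elena free within 09:00–18:00: 09:30–10:00, 10:15–18:00.
Eitan ∩ Priya: 10:45–11:45, 13:00–13:15, 14:00–15:15, 16:30–18:00.
Eitan ∩ Priya ∩ Oren: 13:00–13:15, 15:00–15:15, 16:30–18:00.
Eitan ∩ Priya ∩ Oren ∩ Wei: 16:30–16:45.
Eitan ∩ Priya ∩ Oren ∩ Wei ∩ Wyatt: 16:30–16:45.
Eitan ∩ Priya ∩ Oren ∩ Wei ∩ Wyatt ∩ Elena: 16:30–16:45.
Total common minutes: 15.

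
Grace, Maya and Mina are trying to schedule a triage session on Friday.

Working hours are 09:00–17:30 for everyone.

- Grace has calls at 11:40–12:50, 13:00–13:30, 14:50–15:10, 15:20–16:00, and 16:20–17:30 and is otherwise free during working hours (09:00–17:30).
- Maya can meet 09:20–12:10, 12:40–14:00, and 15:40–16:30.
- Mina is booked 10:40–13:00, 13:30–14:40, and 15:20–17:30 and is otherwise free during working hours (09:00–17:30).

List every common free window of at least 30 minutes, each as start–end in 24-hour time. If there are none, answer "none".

09:20–10:40

Grace free within 09:00–17:30: 09:00–11:40, 12:50–13:00, 13:30–14:50, 15:10–15:20, 16:00–16:20.
Mina free within 09:00–17:30: 09:00–10:40, 13:00–13:30, 14:40–15:20.
Grace ∩ Maya: 09:20–11:40, 12:50–13:00, 13:30–14:00, 16:00–16:20.
Grace ∩ Maya ∩ Mina: 09:20–10:40.
Windows ≥ 30 min: 09:20–10:40.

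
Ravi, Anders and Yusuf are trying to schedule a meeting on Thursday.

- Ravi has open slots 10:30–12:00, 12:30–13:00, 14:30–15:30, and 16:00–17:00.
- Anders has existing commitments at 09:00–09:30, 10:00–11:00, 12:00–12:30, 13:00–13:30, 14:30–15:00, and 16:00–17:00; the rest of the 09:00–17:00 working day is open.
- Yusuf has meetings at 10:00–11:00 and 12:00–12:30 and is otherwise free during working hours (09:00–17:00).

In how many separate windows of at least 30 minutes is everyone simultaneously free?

Anders free within 09:00–17:00: 09:30–10:00, 11:00–12:00, 12:30–13:00, 13:30–14:30, 15:00–16:00.
Yusuf free within 09:00–17:00: 09:00–10:00, 11:00–12:00, 12:30–17:00.
Ravi ∩ Anders: 11:00–12:00, 12:30–13:00, 15:00–15:30.
Ravi ∩ Anders ∩ Yusuf: 11:00–12:00, 12:30–13:00, 15:00–15:30.
Windows ≥ 30 min: 11:00–12:00, 12:30–13:00, 15:00–15:30.
That's 3 windows.

3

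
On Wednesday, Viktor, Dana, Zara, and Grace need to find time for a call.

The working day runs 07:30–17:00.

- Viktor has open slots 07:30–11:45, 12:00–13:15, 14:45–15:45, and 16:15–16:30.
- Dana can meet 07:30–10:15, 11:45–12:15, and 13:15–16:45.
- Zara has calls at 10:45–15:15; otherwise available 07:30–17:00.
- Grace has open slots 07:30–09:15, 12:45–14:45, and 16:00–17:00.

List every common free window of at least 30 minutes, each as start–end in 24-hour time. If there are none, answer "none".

Zara free within 07:30–17:00: 07:30–10:45, 15:15–17:00.
Viktor ∩ Dana: 07:30–10:15, 12:00–12:15, 14:45–15:45, 16:15–16:30.
Viktor ∩ Dana ∩ Zara: 07:30–10:15, 15:15–15:45, 16:15–16:30.
Viktor ∩ Dana ∩ Zara ∩ Grace: 07:30–09:15, 16:15–16:30.
Windows ≥ 30 min: 07:30–09:15.

07:30–09:15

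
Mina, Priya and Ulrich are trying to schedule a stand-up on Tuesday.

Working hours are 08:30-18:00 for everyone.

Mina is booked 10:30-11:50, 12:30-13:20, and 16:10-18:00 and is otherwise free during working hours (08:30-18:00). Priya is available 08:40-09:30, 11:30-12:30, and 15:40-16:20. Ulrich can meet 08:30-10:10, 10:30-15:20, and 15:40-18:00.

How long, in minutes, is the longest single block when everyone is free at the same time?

50 minutes

Mina free within 08:30–18:00: 08:30–10:30, 11:50–12:30, 13:20–16:10.
Mina ∩ Priya: 08:40–09:30, 11:50–12:30, 15:40–16:10.
Mina ∩ Priya ∩ Ulrich: 08:40–09:30, 11:50–12:30, 15:40–16:10.
Common window lengths: 50, 40, 30 min; longest is 50.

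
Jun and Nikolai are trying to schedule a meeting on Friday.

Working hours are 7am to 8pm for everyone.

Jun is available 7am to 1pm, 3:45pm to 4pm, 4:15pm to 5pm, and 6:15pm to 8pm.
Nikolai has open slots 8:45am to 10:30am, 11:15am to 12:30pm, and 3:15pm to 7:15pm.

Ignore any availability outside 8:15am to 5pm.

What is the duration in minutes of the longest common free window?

105 minutes

Jun ∩ Nikolai: 08:45–10:30, 11:15–12:30, 15:45–16:00, 16:15–17:00, 18:15–19:15.
Restricted to 08:15–17:00: 08:45–10:30, 11:15–12:30, 15:45–16:00, 16:15–17:00.
Common window lengths: 105, 75, 15, 45 min; longest is 105.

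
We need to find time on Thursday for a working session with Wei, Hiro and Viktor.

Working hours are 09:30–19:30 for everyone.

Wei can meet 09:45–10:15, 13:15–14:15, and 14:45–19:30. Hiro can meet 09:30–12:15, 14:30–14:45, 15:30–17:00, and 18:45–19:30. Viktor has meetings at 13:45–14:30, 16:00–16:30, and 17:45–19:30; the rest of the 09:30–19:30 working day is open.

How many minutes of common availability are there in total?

Viktor free within 09:30–19:30: 09:30–13:45, 14:30–16:00, 16:30–17:45.
Wei ∩ Hiro: 09:45–10:15, 15:30–17:00, 18:45–19:30.
Wei ∩ Hiro ∩ Viktor: 09:45–10:15, 15:30–16:00, 16:30–17:00.
Total common minutes: 30 + 30 + 30 = 90.

90 minutes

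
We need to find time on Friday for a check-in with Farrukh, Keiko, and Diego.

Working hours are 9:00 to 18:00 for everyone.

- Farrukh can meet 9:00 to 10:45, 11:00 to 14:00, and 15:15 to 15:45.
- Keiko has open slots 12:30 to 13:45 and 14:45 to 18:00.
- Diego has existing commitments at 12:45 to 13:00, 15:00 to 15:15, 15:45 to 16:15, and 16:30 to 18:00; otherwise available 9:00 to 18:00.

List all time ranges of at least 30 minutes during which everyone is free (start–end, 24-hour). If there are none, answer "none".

Diego free within 09:00–18:00: 09:00–12:45, 13:00–15:00, 15:15–15:45, 16:15–16:30.
Farrukh ∩ Keiko: 12:30–13:45, 15:15–15:45.
Farrukh ∩ Keiko ∩ Diego: 12:30–12:45, 13:00–13:45, 15:15–15:45.
Windows ≥ 30 min: 13:00–13:45, 15:15–15:45.

13:00–13:45, 15:15–15:45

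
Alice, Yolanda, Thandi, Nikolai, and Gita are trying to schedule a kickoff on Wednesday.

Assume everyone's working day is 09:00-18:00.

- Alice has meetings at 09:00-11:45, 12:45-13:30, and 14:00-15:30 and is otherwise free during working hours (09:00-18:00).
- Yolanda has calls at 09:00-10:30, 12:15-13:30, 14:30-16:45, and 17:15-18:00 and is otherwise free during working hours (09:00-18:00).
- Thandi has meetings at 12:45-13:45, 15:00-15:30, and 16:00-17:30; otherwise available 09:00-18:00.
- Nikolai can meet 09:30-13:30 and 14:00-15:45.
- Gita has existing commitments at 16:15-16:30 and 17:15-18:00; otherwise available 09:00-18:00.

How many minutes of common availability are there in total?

Alice free within 09:00–18:00: 11:45–12:45, 13:30–14:00, 15:30–18:00.
Yolanda free within 09:00–18:00: 10:30–12:15, 13:30–14:30, 16:45–17:15.
Thandi free within 09:00–18:00: 09:00–12:45, 13:45–15:00, 15:30–16:00, 17:30–18:00.
Gita free within 09:00–18:00: 09:00–16:15, 16:30–17:15.
Alice ∩ Yolanda: 11:45–12:15, 13:30–14:00, 16:45–17:15.
Alice ∩ Yolanda ∩ Thandi: 11:45–12:15, 13:45–14:00.
Alice ∩ Yolanda ∩ Thandi ∩ Nikolai: 11:45–12:15.
Alice ∩ Yolanda ∩ Thandi ∩ Nikolai ∩ Gita: 11:45–12:15.
Total common minutes: 30.

30 minutes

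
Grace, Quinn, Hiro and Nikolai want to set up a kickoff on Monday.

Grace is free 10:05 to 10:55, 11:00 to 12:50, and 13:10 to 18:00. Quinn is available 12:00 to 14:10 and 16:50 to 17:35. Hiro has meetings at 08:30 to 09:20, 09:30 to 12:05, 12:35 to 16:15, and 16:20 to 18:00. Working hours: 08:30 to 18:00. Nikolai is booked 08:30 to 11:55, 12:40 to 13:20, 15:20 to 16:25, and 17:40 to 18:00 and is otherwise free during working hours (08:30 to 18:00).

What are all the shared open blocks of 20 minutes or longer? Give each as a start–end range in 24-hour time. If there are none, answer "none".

Hiro free within 08:30–18:00: 09:20–09:30, 12:05–12:35, 16:15–16:20.
Nikolai free within 08:30–18:00: 11:55–12:40, 13:20–15:20, 16:25–17:40.
Grace ∩ Quinn: 12:00–12:50, 13:10–14:10, 16:50–17:35.
Grace ∩ Quinn ∩ Hiro: 12:05–12:35.
Grace ∩ Quinn ∩ Hiro ∩ Nikolai: 12:05–12:35.
Windows ≥ 20 min: 12:05–12:35.

12:05–12:35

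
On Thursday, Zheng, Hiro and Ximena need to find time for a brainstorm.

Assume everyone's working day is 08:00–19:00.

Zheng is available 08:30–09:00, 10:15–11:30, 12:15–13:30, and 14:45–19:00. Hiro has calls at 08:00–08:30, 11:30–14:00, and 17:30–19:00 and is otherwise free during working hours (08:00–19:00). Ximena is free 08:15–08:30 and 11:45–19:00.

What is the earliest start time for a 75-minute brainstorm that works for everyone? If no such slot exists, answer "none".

14:45

Hiro free within 08:00–19:00: 08:30–11:30, 14:00–17:30.
Zheng ∩ Hiro: 08:30–09:00, 10:15–11:30, 14:45–17:30.
Zheng ∩ Hiro ∩ Ximena: 14:45–17:30.
Windows ≥ 75 min: 14:45–17:30.
Earliest such window starts at 14:45.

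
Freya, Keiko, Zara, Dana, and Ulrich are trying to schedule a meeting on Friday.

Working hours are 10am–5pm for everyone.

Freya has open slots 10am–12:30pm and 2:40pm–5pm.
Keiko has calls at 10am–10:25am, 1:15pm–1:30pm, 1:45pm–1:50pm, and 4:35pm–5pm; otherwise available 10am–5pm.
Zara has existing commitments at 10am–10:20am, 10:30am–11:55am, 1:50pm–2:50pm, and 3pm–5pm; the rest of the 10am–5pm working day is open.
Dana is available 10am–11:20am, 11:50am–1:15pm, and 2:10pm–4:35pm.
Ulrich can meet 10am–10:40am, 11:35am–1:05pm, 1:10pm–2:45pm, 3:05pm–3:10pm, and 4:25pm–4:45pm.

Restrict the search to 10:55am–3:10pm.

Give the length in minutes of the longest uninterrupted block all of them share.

Keiko free within 10:00–17:00: 10:25–13:15, 13:30–13:45, 13:50–16:35.
Zara free within 10:00–17:00: 10:20–10:30, 11:55–13:50, 14:50–15:00.
Freya ∩ Keiko: 10:25–12:30, 14:40–16:35.
Freya ∩ Keiko ∩ Zara: 10:25–10:30, 11:55–12:30, 14:50–15:00.
Freya ∩ Keiko ∩ Zara ∩ Dana: 10:25–10:30, 11:55–12:30, 14:50–15:00.
Freya ∩ Keiko ∩ Zara ∩ Dana ∩ Ulrich: 10:25–10:30, 11:55–12:30.
Restricted to 10:55–15:10: 11:55–12:30.
Single common window of 35 minutes.

35 minutes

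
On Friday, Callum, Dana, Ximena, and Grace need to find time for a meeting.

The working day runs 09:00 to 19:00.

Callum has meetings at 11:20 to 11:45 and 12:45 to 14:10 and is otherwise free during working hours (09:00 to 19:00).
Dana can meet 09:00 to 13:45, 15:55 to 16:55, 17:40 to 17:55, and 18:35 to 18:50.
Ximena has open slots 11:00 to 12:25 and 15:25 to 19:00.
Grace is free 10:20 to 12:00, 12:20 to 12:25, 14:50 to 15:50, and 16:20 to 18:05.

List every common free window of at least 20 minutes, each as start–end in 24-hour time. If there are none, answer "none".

11:00–11:20, 16:20–16:55

Callum free within 09:00–19:00: 09:00–11:20, 11:45–12:45, 14:10–19:00.
Callum ∩ Dana: 09:00–11:20, 11:45–12:45, 15:55–16:55, 17:40–17:55, 18:35–18:50.
Callum ∩ Dana ∩ Ximena: 11:00–11:20, 11:45–12:25, 15:55–16:55, 17:40–17:55, 18:35–18:50.
Callum ∩ Dana ∩ Ximena ∩ Grace: 11:00–11:20, 11:45–12:00, 12:20–12:25, 16:20–16:55, 17:40–17:55.
Windows ≥ 20 min: 11:00–11:20, 16:20–16:55.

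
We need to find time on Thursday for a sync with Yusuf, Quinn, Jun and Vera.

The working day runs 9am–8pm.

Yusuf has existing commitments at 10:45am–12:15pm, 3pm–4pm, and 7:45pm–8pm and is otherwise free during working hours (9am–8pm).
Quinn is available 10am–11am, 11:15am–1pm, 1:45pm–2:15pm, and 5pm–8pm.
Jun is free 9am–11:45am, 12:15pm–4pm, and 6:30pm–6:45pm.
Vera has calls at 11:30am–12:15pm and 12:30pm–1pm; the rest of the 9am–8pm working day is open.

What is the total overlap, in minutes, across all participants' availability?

Yusuf free within 09:00–20:00: 09:00–10:45, 12:15–15:00, 16:00–19:45.
Vera free within 09:00–20:00: 09:00–11:30, 12:15–12:30, 13:00–20:00.
Yusuf ∩ Quinn: 10:00–10:45, 12:15–13:00, 13:45–14:15, 17:00–19:45.
Yusuf ∩ Quinn ∩ Jun: 10:00–10:45, 12:15–13:00, 13:45–14:15, 18:30–18:45.
Yusuf ∩ Quinn ∩ Jun ∩ Vera: 10:00–10:45, 12:15–12:30, 13:45–14:15, 18:30–18:45.
Total common minutes: 45 + 15 + 30 + 15 = 105.

105 minutes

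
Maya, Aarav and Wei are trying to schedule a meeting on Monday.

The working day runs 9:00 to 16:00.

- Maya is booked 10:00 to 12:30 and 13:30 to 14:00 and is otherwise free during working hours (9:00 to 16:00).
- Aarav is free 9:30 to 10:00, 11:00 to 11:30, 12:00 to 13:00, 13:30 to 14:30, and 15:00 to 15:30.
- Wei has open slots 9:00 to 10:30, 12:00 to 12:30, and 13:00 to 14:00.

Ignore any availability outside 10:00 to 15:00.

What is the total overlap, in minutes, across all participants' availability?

Maya free within 09:00–16:00: 09:00–10:00, 12:30–13:30, 14:00–16:00.
Maya ∩ Aarav: 09:30–10:00, 12:30–13:00, 14:00–14:30, 15:00–15:30.
Maya ∩ Aarav ∩ Wei: 09:30–10:00.
Restricted to 10:00–15:00: (none).
Total common minutes: 0.

0 minutes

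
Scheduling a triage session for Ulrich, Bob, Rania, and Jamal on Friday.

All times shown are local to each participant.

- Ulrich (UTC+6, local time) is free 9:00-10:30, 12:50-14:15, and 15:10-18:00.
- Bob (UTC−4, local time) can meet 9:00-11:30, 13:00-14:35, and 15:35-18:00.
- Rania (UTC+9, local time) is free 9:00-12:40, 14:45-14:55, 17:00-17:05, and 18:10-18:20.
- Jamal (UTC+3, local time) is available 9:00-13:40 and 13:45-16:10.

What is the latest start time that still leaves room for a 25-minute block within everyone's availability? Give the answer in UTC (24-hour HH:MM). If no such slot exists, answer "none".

Ulrich → UTC: 03:00–04:30, 06:50–08:15, 09:10–12:00.
Bob → UTC: 13:00–15:30, 17:00–18:35, 19:35–22:00.
Rania → UTC: 00:00–03:40, 05:45–05:55, 08:00–08:05, 09:10–09:20.
Jamal → UTC: 06:00–10:40, 10:45–13:10.
Ulrich ∩ Bob: (none).
Ulrich ∩ Bob ∩ Rania: (none).
Ulrich ∩ Bob ∩ Rania ∩ Jamal: (none).
Windows ≥ 25 min: (none).

none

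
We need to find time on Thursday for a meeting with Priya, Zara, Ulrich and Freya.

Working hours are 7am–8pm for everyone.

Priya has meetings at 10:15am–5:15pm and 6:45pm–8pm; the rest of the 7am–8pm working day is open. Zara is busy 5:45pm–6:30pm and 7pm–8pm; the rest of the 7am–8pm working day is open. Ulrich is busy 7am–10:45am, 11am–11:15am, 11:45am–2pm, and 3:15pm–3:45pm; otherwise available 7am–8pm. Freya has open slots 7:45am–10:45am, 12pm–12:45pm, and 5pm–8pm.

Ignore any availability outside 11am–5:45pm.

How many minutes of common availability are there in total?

Priya free within 07:00–20:00: 07:00–10:15, 17:15–18:45.
Zara free within 07:00–20:00: 07:00–17:45, 18:30–19:00.
Ulrich free within 07:00–20:00: 10:45–11:00, 11:15–11:45, 14:00–15:15, 15:45–20:00.
Priya ∩ Zara: 07:00–10:15, 17:15–17:45, 18:30–18:45.
Priya ∩ Zara ∩ Ulrich: 17:15–17:45, 18:30–18:45.
Priya ∩ Zara ∩ Ulrich ∩ Freya: 17:15–17:45, 18:30–18:45.
Restricted to 11:00–17:45: 17:15–17:45.
Total common minutes: 30.

30 minutes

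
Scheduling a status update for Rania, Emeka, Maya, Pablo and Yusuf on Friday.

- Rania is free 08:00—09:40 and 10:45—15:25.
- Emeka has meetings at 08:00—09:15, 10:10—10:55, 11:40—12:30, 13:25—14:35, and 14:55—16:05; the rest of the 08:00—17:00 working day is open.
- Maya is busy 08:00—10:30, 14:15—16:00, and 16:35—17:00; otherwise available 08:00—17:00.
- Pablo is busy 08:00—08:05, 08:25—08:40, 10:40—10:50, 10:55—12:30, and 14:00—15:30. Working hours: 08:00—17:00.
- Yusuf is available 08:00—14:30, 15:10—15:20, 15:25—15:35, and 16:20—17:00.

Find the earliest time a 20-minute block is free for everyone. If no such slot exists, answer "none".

Emeka free within 08:00–17:00: 09:15–10:10, 10:55–11:40, 12:30–13:25, 14:35–14:55, 16:05–17:00.
Maya free within 08:00–17:00: 10:30–14:15, 16:00–16:35.
Pablo free within 08:00–17:00: 08:05–08:25, 08:40–10:40, 10:50–10:55, 12:30–14:00, 15:30–17:00.
Rania ∩ Emeka: 09:15–09:40, 10:55–11:40, 12:30–13:25, 14:35–14:55.
Rania ∩ Emeka ∩ Maya: 10:55–11:40, 12:30–13:25.
Rania ∩ Emeka ∩ Maya ∩ Pablo: 12:30–13:25.
Rania ∩ Emeka ∩ Maya ∩ Pablo ∩ Yusuf: 12:30–13:25.
Windows ≥ 20 min: 12:30–13:25.
Earliest such window starts at 12:30.

12:30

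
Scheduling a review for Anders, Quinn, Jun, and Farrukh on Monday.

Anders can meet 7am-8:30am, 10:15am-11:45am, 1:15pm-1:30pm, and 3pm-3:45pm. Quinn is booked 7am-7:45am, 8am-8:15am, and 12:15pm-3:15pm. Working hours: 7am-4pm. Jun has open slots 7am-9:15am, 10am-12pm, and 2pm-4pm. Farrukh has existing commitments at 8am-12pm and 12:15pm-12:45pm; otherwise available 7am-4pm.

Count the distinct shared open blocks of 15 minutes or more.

Quinn free within 07:00–16:00: 07:45–08:00, 08:15–12:15, 15:15–16:00.
Farrukh free within 07:00–16:00: 07:00–08:00, 12:00–12:15, 12:45–16:00.
Anders ∩ Quinn: 07:45–08:00, 08:15–08:30, 10:15–11:45, 15:15–15:45.
Anders ∩ Quinn ∩ Jun: 07:45–08:00, 08:15–08:30, 10:15–11:45, 15:15–15:45.
Anders ∩ Quinn ∩ Jun ∩ Farrukh: 07:45–08:00, 15:15–15:45.
Windows ≥ 15 min: 07:45–08:00, 15:15–15:45.
That's 2 windows.

2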